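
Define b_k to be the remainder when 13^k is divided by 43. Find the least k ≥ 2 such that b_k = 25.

16

Listing terms: b_1 = 13, b_2 = 40, b_3 = 4, b_4 = 9, b_5 = 31, b_6 = 16, b_7 = 36, b_8 = 38, b_9 = 21, b_{10} = 15, b_{11} = 23, b_{12} = 41, b_{13} = 17, b_{14} = 6, b_{15} = 35, b_{16} = 25, b_{17} = 24, b_{18} = 11, b_{19} = 14, b_{20} = 10, b_{21} = 1, b_{22} = 13.
Since b_{22} = b_1 = 13, the sequence is periodic with period 21.
The value 25 first appears (with k ≥ 2) at b_{16}.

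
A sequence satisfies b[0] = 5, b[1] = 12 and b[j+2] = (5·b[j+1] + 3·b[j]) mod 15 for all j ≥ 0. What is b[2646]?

We have b[0] = 5,  b[1] = 12,  b[2] = 0,  b[3] = 6,  b[4] = 0,  b[5] = 3,  b[6] = 0,  b[7] = 9,  b[8] = 0,  b[9] = 12,  b[10] = 0.
Since (b[9], b[10]) = (b[1], b[2]) = (12, 0) (two consecutive terms determine the rest), the sequence is eventually periodic: after a pre-period of length 1 it cycles with period 8.
For j ≥ 1, b[j] depends only on (j - 1) mod 8. (2646 - 1) mod 8 = 5, so b[2646] = b[6] = 0.

0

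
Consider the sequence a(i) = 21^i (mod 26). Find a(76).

1

Listing terms: a(0) = 1,  a(1) = 21,  a(2) = 25,  a(3) = 5,  a(4) = 1.
Since a(4) = a(0) = 1, the sequence is periodic with period 4.
(76 - 0) mod 4 = 0, so a(76) = a(0) = 1.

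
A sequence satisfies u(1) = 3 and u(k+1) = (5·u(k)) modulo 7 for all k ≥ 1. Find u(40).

4

Listing terms: u(1) = 3; u(2) = 1; u(3) = 5; u(4) = 4; u(5) = 6; u(6) = 2; u(7) = 3.
Since u(7) = u(1) = 3, the sequence is periodic with period 6.
So u(40) = u(1 + ((40-1) mod 6)) = u(4) = 4.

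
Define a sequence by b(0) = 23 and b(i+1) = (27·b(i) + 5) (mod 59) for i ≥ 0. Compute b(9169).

17

Computing terms: b(0) = 23,  b(1) = 36,  b(2) = 33,  b(3) = 11,  b(4) = 7,  b(5) = 17,  b(6) = 51,  b(7) = 25,  b(8) = 31,  b(9) = 16,  b(10) = 24,  b(11) = 4,  b(12) = 54,  b(13) = 47,  b(14) = 35,  b(15) = 6,  b(16) = 49,  b(17) = 30,  b(18) = 48,  b(19) = 3,  b(20) = 27,  b(21) = 26,  b(22) = 58,  b(23) = 37,  b(24) = 1,  b(25) = 32,  b(26) = 43,  b(27) = 45,  b(28) = 40,  b(29) = 23.
The sequence repeats with period 29.
So b(9169) = b(0 + ((9169-0) mod 29)) = b(5) = 17.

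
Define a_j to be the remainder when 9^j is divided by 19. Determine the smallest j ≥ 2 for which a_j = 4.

a_1 = 9, a_2 = 5, a_3 = 7, a_4 = 6, a_5 = 16, a_6 = 11, a_7 = 4, a_8 = 17, a_9 = 1, a_{10} = 9.
Since a_{10} = a_1 = 9, the sequence is periodic with period 9.
The value 4 first appears (with j ≥ 2) at a_7.

7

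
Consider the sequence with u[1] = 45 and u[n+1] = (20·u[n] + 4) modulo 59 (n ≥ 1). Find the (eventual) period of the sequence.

29

u[1] = 45, u[2] = 19, u[3] = 30, u[4] = 14, u[5] = 48, u[6] = 20, u[7] = 50, u[8] = 1, u[9] = 24, u[10] = 12, u[11] = 8, u[12] = 46, u[13] = 39, u[14] = 17, u[15] = 49, u[16] = 40, u[17] = 37, u[18] = 36, u[19] = 16, u[20] = 29, u[21] = 53, u[22] = 2, u[23] = 44, u[24] = 58, u[25] = 43, u[26] = 38, u[27] = 56, u[28] = 3, u[29] = 5, u[30] = 45.
The sequence repeats with period 29.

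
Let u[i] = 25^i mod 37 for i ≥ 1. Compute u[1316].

33

u[1] = 25,  u[2] = 33,  u[3] = 11,  u[4] = 16,  u[5] = 30,  u[6] = 10,  u[7] = 28,  u[8] = 34,  u[9] = 36,  u[10] = 12,  u[11] = 4,  u[12] = 26,  u[13] = 21,  u[14] = 7,  u[15] = 27,  u[16] = 9,  u[17] = 3,  u[18] = 1,  u[19] = 25.
Since u[19] = u[1] = 25, the sequence is periodic with period 18.
So u[1316] = u[1 + ((1316-1) mod 18)] = u[2] = 33.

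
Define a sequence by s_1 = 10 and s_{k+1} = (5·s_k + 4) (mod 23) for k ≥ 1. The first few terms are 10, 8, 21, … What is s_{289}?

21

s_1 = 10, s_2 = 8, s_3 = 21, s_4 = 17, s_5 = 20, s_6 = 12, s_7 = 18, s_8 = 2, s_9 = 14, s_{10} = 5, s_{11} = 6, s_{12} = 11, s_{13} = 13, s_{14} = 0, s_{15} = 4, s_{16} = 1, s_{17} = 9, s_{18} = 3, s_{19} = 19, s_{20} = 7, s_{21} = 16, s_{22} = 15, s_{23} = 10.
The sequence repeats with period 22.
(289 - 1) mod 22 = 2, so s_{289} = s_3 = 21.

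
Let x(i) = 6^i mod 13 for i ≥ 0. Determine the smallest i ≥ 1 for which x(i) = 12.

Computing terms: x(0) = 1, x(1) = 6, x(2) = 10, x(3) = 8, x(4) = 9, x(5) = 2, x(6) = 12, x(7) = 7, x(8) = 3, x(9) = 5, x(10) = 4, x(11) = 11, x(12) = 1.
The sequence repeats with period 12.
The value 12 first appears (with i ≥ 1) at x(6).

6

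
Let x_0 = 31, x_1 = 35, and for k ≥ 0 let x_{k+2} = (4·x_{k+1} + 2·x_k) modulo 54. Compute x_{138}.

x_0 = 31; x_1 = 35; x_2 = 40; x_3 = 14; x_4 = 28; x_5 = 32; x_6 = 22; x_7 = 44; x_8 = 4; x_9 = 50; x_{10} = 46; x_{11} = 14; x_{12} = 40; x_{13} = 26; x_{14} = 22; x_{15} = 32; x_{16} = 10; x_{17} = 50; x_{18} = 4; x_{19} = 8; x_{20} = 40; x_{21} = 14.
Since (x_{20}, x_{21}) = (x_2, x_3) = (40, 14) (two consecutive terms determine the rest), the sequence is eventually periodic: after a pre-period of length 2 it cycles with period 18.
For k ≥ 2, x_k depends only on (k - 2) mod 18. (138 - 2) mod 18 = 10, so x_{138} = x_{12} = 40.

40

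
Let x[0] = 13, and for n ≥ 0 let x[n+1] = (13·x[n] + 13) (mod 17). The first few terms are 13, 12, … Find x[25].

Listing terms: x[0] = 13; x[1] = 12; x[2] = 16; x[3] = 0; x[4] = 13.
The sequence repeats with period 4.
So x[25] = x[0 + ((25-0) mod 4)] = x[1] = 12.

12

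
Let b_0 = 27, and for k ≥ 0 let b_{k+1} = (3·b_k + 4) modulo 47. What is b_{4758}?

13

Computing terms: b_0 = 27,  b_1 = 38,  b_2 = 24,  b_3 = 29,  b_4 = 44,  b_5 = 42,  b_6 = 36,  b_7 = 18,  b_8 = 11,  b_9 = 37,  b_{10} = 21,  b_{11} = 20,  b_{12} = 17,  b_{13} = 8,  b_{14} = 28,  b_{15} = 41,  b_{16} = 33,  b_{17} = 9,  b_{18} = 31,  b_{19} = 3,  b_{20} = 13,  b_{21} = 43,  b_{22} = 39,  b_{23} = 27.
Since b_{23} = b_0 = 27, the sequence is periodic with period 23.
(4758 - 0) mod 23 = 20, so b_{4758} = b_{20} = 13.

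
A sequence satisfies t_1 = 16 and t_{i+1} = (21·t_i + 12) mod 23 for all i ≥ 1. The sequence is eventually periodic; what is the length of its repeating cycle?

Computing terms: t_1 = 16, t_2 = 3, t_3 = 6, t_4 = 0, t_5 = 12, t_6 = 11, t_7 = 13, t_8 = 9, t_9 = 17, t_{10} = 1, t_{11} = 10, t_{12} = 15, t_{13} = 5, t_{14} = 2, t_{15} = 8, t_{16} = 19, t_{17} = 20, t_{18} = 18, t_{19} = 22, t_{20} = 14, t_{21} = 7, t_{22} = 21, t_{23} = 16.
Since t_{23} = t_1 = 16, the sequence is periodic with period 22.

22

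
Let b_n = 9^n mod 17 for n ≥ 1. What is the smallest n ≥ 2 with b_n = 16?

4

We have b_1 = 9, b_2 = 13, b_3 = 15, b_4 = 16, b_5 = 8, b_6 = 4, b_7 = 2, b_8 = 1, b_9 = 9.
Since b_9 = b_1 = 9, the sequence is periodic with period 8.
The value 16 first appears (with n ≥ 2) at b_4.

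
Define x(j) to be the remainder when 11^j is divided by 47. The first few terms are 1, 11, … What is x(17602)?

Computing terms: x(0) = 1,  x(1) = 11,  x(2) = 27,  x(3) = 15,  x(4) = 24,  x(5) = 29,  x(6) = 37,  x(7) = 31,  x(8) = 12,  x(9) = 38,  x(10) = 42,  x(11) = 39,  x(12) = 6,  x(13) = 19,  x(14) = 21,  x(15) = 43,  x(16) = 3,  x(17) = 33,  x(18) = 34,  x(19) = 45,  x(20) = 25,  x(21) = 40,  x(22) = 17,  x(23) = 46,  x(24) = 36,  x(25) = 20,  x(26) = 32,  x(27) = 23,  x(28) = 18,  x(29) = 10,  x(30) = 16,  x(31) = 35,  x(32) = 9,  x(33) = 5,  x(34) = 8,  x(35) = 41,  x(36) = 28,  x(37) = 26,  x(38) = 4,  x(39) = 44,  x(40) = 14,  x(41) = 13,  x(42) = 2,  x(43) = 22,  x(44) = 7,  x(45) = 30,  x(46) = 1.
Since x(46) = x(0) = 1, the sequence is periodic with period 46.
(17602 - 0) mod 46 = 30, so x(17602) = x(30) = 16.

16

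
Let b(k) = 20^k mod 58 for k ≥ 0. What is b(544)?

24

b(0) = 1; b(1) = 20; b(2) = 52; b(3) = 54; b(4) = 36; b(5) = 24; b(6) = 16; b(7) = 30; b(8) = 20.
Since b(8) = b(1) = 20, the sequence is eventually periodic: after a pre-period of length 1 it cycles with period 7.
For k ≥ 1, b(k) depends only on (k - 1) mod 7. (544 - 1) mod 7 = 4, so b(544) = b(5) = 24.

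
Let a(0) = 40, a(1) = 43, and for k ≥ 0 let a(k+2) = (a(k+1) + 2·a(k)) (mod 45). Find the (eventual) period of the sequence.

a(0) = 40, a(1) = 43, a(2) = 33, a(3) = 29, a(4) = 5, a(5) = 18, a(6) = 28, a(7) = 19, a(8) = 30, a(9) = 23, a(10) = 38, a(11) = 39, a(12) = 25, a(13) = 13, a(14) = 18, a(15) = 44, a(16) = 35, a(17) = 33, a(18) = 13, a(19) = 34, a(20) = 15, a(21) = 38, a(22) = 23, a(23) = 9, a(24) = 10, a(25) = 28, a(26) = 3, a(27) = 14, a(28) = 20, a(29) = 3, a(30) = 43, a(31) = 4, a(32) = 0, a(33) = 8, a(34) = 8, a(35) = 24, a(36) = 40, a(37) = 43.
The sequence repeats with period 36.

36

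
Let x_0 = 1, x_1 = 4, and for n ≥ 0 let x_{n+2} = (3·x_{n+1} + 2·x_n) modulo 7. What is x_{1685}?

Computing terms: x_0 = 1,  x_1 = 4,  x_2 = 0,  x_3 = 1,  x_4 = 3,  x_5 = 4,  x_6 = 4,  x_7 = 6,  x_8 = 5,  x_9 = 6,  x_{10} = 0,  x_{11} = 5,  x_{12} = 1,  x_{13} = 6,  x_{14} = 6,  x_{15} = 2,  x_{16} = 4,  x_{17} = 2,  x_{18} = 0,  x_{19} = 4,  x_{20} = 5,  x_{21} = 2,  x_{22} = 2,  x_{23} = 3,  x_{24} = 6,  x_{25} = 3,  x_{26} = 0,  x_{27} = 6,  x_{28} = 4,  x_{29} = 3,  x_{30} = 3,  x_{31} = 1,  x_{32} = 2,  x_{33} = 1,  x_{34} = 0,  x_{35} = 2,  x_{36} = 6,  x_{37} = 1,  x_{38} = 1,  x_{39} = 5,  x_{40} = 3,  x_{41} = 5,  x_{42} = 0,  x_{43} = 3,  x_{44} = 2,  x_{45} = 5,  x_{46} = 5,  x_{47} = 4,  x_{48} = 1,  x_{49} = 4.
The sequence repeats with period 48.
So x_{1685} = x_{0 + ((1685-0) mod 48)} = x_5 = 4.

4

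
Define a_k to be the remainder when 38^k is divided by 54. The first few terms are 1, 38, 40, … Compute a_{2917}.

38

Computing terms: a_0 = 1,  a_1 = 38,  a_2 = 40,  a_3 = 8,  a_4 = 34,  a_5 = 50,  a_6 = 10,  a_7 = 2,  a_8 = 22,  a_9 = 26,  a_{10} = 16,  a_{11} = 14,  a_{12} = 46,  a_{13} = 20,  a_{14} = 4,  a_{15} = 44,  a_{16} = 52,  a_{17} = 32,  a_{18} = 28,  a_{19} = 38.
Since a_{19} = a_1 = 38, the sequence is eventually periodic: after a pre-period of length 1 it cycles with period 18.
For k ≥ 1, a_k depends only on (k - 1) mod 18. (2917 - 1) mod 18 = 0, so a_{2917} = a_1 = 38.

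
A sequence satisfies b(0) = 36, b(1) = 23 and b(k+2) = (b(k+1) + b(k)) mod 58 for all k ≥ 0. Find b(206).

53

We have b(0) = 36, b(1) = 23, b(2) = 1, b(3) = 24, b(4) = 25, b(5) = 49, b(6) = 16, b(7) = 7, b(8) = 23, b(9) = 30, b(10) = 53, b(11) = 25, b(12) = 20, b(13) = 45, b(14) = 7, b(15) = 52, b(16) = 1, b(17) = 53, b(18) = 54, b(19) = 49, b(20) = 45, b(21) = 36, b(22) = 23.
Since (b(21), b(22)) = (b(0), b(1)) = (36, 23) (two consecutive terms determine the rest), the sequence is periodic with period 21.
So b(206) = b(0 + ((206-0) mod 21)) = b(17) = 53.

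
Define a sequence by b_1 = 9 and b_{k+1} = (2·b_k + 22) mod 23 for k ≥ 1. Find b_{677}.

Computing terms: b_1 = 9; b_2 = 17; b_3 = 10; b_4 = 19; b_5 = 14; b_6 = 4; b_7 = 7; b_8 = 13; b_9 = 2; b_{10} = 3; b_{11} = 5; b_{12} = 9.
The sequence repeats with period 11.
So b_{677} = b_{1 + ((677-1) mod 11)} = b_6 = 4.

4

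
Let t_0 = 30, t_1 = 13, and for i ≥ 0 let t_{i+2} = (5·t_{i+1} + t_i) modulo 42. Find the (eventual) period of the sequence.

24

Computing terms: t_0 = 30, t_1 = 13, t_2 = 11, t_3 = 26, t_4 = 15, t_5 = 17, t_6 = 16, t_7 = 13, t_8 = 39, t_9 = 40, t_{10} = 29, t_{11} = 17, t_{12} = 30, t_{13} = 41, t_{14} = 25, t_{15} = 40, t_{16} = 15, t_{17} = 31, t_{18} = 2, t_{19} = 41, t_{20} = 39, t_{21} = 26, t_{22} = 1, t_{23} = 31, t_{24} = 30, t_{25} = 13.
The sequence repeats with period 24.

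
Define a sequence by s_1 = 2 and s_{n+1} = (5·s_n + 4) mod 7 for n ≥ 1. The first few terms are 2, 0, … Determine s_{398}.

0

Listing terms: s_1 = 2; s_2 = 0; s_3 = 4; s_4 = 3; s_5 = 5; s_6 = 1; s_7 = 2.
Since s_7 = s_1 = 2, the sequence is periodic with period 6.
So s_{398} = s_{1 + ((398-1) mod 6)} = s_2 = 0.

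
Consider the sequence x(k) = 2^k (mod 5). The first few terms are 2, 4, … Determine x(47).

Computing terms: x(1) = 2; x(2) = 4; x(3) = 3; x(4) = 1; x(5) = 2.
Since x(5) = x(1) = 2, the sequence is periodic with period 4.
(47 - 1) mod 4 = 2, so x(47) = x(3) = 3.

3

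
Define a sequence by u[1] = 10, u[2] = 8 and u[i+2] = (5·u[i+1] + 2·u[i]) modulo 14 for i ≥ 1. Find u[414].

10

u[1] = 10; u[2] = 8; u[3] = 4; u[4] = 8; u[5] = 6; u[6] = 4; u[7] = 4; u[8] = 0; u[9] = 8; u[10] = 12; u[11] = 6; u[12] = 12; u[13] = 2; u[14] = 6; u[15] = 6; u[16] = 0; u[17] = 12; u[18] = 4; u[19] = 2; u[20] = 4; u[21] = 10; u[22] = 2; u[23] = 2; u[24] = 0; u[25] = 4; u[26] = 6; u[27] = 10; u[28] = 6; u[29] = 8; u[30] = 10; u[31] = 10; u[32] = 0; u[33] = 6; u[34] = 2; u[35] = 8; u[36] = 2; u[37] = 12; u[38] = 8; u[39] = 8; u[40] = 0; u[41] = 2; u[42] = 10; u[43] = 12; u[44] = 10; u[45] = 4; u[46] = 12; u[47] = 12; u[48] = 0; u[49] = 10; u[50] = 8.
The sequence repeats with period 48.
So u[414] = u[1 + ((414-1) mod 48)] = u[30] = 10.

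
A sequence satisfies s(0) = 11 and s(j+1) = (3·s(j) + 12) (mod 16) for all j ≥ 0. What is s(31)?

5

Computing terms: s(0) = 11, s(1) = 13, s(2) = 3, s(3) = 5, s(4) = 11.
Since s(4) = s(0) = 11, the sequence is periodic with period 4.
(31 - 0) mod 4 = 3, so s(31) = s(3) = 5.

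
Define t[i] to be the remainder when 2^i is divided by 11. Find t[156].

We have t[0] = 1,  t[1] = 2,  t[2] = 4,  t[3] = 8,  t[4] = 5,  t[5] = 10,  t[6] = 9,  t[7] = 7,  t[8] = 3,  t[9] = 6,  t[10] = 1.
Since t[10] = t[0] = 1, the sequence is periodic with period 10.
(156 - 0) mod 10 = 6, so t[156] = t[6] = 9.

9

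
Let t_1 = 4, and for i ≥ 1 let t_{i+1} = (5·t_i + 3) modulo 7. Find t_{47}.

0

Computing terms: t_1 = 4,  t_2 = 2,  t_3 = 6,  t_4 = 5,  t_5 = 0,  t_6 = 3,  t_7 = 4.
Since t_7 = t_1 = 4, the sequence is periodic with period 6.
(47 - 1) mod 6 = 4, so t_{47} = t_5 = 0.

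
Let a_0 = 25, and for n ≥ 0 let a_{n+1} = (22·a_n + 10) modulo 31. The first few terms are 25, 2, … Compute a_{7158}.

13

Computing terms: a_0 = 25, a_1 = 2, a_2 = 23, a_3 = 20, a_4 = 16, a_5 = 21, a_6 = 7, a_7 = 9, a_8 = 22, a_9 = 29, a_{10} = 28, a_{11} = 6, a_{12} = 18, a_{13} = 3, a_{14} = 14, a_{15} = 8, a_{16} = 0, a_{17} = 10, a_{18} = 13, a_{19} = 17, a_{20} = 12, a_{21} = 26, a_{22} = 24, a_{23} = 11, a_{24} = 4, a_{25} = 5, a_{26} = 27, a_{27} = 15, a_{28} = 30, a_{29} = 19, a_{30} = 25.
Since a_{30} = a_0 = 25, the sequence is periodic with period 30.
So a_{7158} = a_{0 + ((7158-0) mod 30)} = a_{18} = 13.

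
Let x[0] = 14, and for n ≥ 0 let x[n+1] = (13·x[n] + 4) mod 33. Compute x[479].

16

Computing terms: x[0] = 14, x[1] = 21, x[2] = 13, x[3] = 8, x[4] = 9, x[5] = 22, x[6] = 26, x[7] = 12, x[8] = 28, x[9] = 5, x[10] = 3, x[11] = 10, x[12] = 2, x[13] = 30, x[14] = 31, x[15] = 11, x[16] = 15, x[17] = 1, x[18] = 17, x[19] = 27, x[20] = 25, x[21] = 32, x[22] = 24, x[23] = 19, x[24] = 20, x[25] = 0, x[26] = 4, x[27] = 23, x[28] = 6, x[29] = 16, x[30] = 14.
The sequence repeats with period 30.
So x[479] = x[0 + ((479-0) mod 30)] = x[29] = 16.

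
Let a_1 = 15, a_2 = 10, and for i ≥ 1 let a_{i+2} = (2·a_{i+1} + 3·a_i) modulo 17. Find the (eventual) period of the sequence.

16

a_1 = 15,  a_2 = 10,  a_3 = 14,  a_4 = 7,  a_5 = 5,  a_6 = 14,  a_7 = 9,  a_8 = 9,  a_9 = 11,  a_{10} = 15,  a_{11} = 12,  a_{12} = 1,  a_{13} = 4,  a_{14} = 11,  a_{15} = 0,  a_{16} = 16,  a_{17} = 15,  a_{18} = 10.
Since (a_{17}, a_{18}) = (a_1, a_2) = (15, 10) (two consecutive terms determine the rest), the sequence is periodic with period 16.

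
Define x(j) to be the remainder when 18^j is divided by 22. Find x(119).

8

Listing terms: x(1) = 18; x(2) = 16; x(3) = 2; x(4) = 14; x(5) = 10; x(6) = 4; x(7) = 6; x(8) = 20; x(9) = 8; x(10) = 12; x(11) = 18.
Since x(11) = x(1) = 18, the sequence is periodic with period 10.
(119 - 1) mod 10 = 8, so x(119) = x(9) = 8.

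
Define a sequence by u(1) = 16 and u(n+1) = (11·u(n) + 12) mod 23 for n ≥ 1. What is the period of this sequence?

22

u(1) = 16,  u(2) = 4,  u(3) = 10,  u(4) = 7,  u(5) = 20,  u(6) = 2,  u(7) = 11,  u(8) = 18,  u(9) = 3,  u(10) = 22,  u(11) = 1,  u(12) = 0,  u(13) = 12,  u(14) = 6,  u(15) = 9,  u(16) = 19,  u(17) = 14,  u(18) = 5,  u(19) = 21,  u(20) = 13,  u(21) = 17,  u(22) = 15,  u(23) = 16.
Since u(23) = u(1) = 16, the sequence is periodic with period 22.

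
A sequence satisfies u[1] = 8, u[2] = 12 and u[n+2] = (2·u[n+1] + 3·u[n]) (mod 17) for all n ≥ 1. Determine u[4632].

Computing terms: u[1] = 8, u[2] = 12, u[3] = 14, u[4] = 13, u[5] = 0, u[6] = 5, u[7] = 10, u[8] = 1, u[9] = 15, u[10] = 16, u[11] = 9, u[12] = 15, u[13] = 6, u[14] = 6, u[15] = 13, u[16] = 10, u[17] = 8, u[18] = 12.
The sequence repeats with period 16.
(4632 - 1) mod 16 = 7, so u[4632] = u[8] = 1.

1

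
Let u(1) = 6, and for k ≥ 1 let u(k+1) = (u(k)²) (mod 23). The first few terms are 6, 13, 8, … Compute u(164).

Computing terms: u(1) = 6,  u(2) = 13,  u(3) = 8,  u(4) = 18,  u(5) = 2,  u(6) = 4,  u(7) = 16,  u(8) = 3,  u(9) = 9,  u(10) = 12,  u(11) = 6.
The sequence repeats with period 10.
(164 - 1) mod 10 = 3, so u(164) = u(4) = 18.

18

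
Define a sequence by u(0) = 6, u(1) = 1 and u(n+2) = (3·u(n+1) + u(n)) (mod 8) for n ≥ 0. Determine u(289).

1

u(0) = 6, u(1) = 1, u(2) = 1, u(3) = 4, u(4) = 5, u(5) = 3, u(6) = 6, u(7) = 5, u(8) = 5, u(9) = 4, u(10) = 1, u(11) = 7, u(12) = 6, u(13) = 1.
The sequence repeats with period 12.
So u(289) = u(0 + ((289-0) mod 12)) = u(1) = 1.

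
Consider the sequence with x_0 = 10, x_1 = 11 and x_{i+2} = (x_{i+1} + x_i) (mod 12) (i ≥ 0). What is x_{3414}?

6

Listing terms: x_0 = 10,  x_1 = 11,  x_2 = 9,  x_3 = 8,  x_4 = 5,  x_5 = 1,  x_6 = 6,  x_7 = 7,  x_8 = 1,  x_9 = 8,  x_{10} = 9,  x_{11} = 5,  x_{12} = 2,  x_{13} = 7,  x_{14} = 9,  x_{15} = 4,  x_{16} = 1,  x_{17} = 5,  x_{18} = 6,  x_{19} = 11,  x_{20} = 5,  x_{21} = 4,  x_{22} = 9,  x_{23} = 1,  x_{24} = 10,  x_{25} = 11.
The sequence repeats with period 24.
(3414 - 0) mod 24 = 6, so x_{3414} = x_6 = 6.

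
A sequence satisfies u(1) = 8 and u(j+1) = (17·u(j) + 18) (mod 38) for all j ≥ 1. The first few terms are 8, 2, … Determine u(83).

We have u(1) = 8; u(2) = 2; u(3) = 14; u(4) = 28; u(5) = 0; u(6) = 18; u(7) = 20; u(8) = 16; u(9) = 24; u(10) = 8.
The sequence repeats with period 9.
So u(83) = u(1 + ((83-1) mod 9)) = u(2) = 2.

2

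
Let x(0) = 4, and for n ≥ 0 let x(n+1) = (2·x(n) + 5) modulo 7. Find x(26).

Listing terms: x(0) = 4,  x(1) = 6,  x(2) = 3,  x(3) = 4.
The sequence repeats with period 3.
So x(26) = x(0 + ((26-0) mod 3)) = x(2) = 3.

3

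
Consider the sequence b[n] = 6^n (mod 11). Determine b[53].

7

Computing terms: b[1] = 6, b[2] = 3, b[3] = 7, b[4] = 9, b[5] = 10, b[6] = 5, b[7] = 8, b[8] = 4, b[9] = 2, b[10] = 1, b[11] = 6.
Since b[11] = b[1] = 6, the sequence is periodic with period 10.
So b[53] = b[1 + ((53-1) mod 10)] = b[3] = 7.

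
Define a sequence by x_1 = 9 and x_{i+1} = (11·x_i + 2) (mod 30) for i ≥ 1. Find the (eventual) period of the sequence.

Listing terms: x_1 = 9,  x_2 = 11,  x_3 = 3,  x_4 = 5,  x_5 = 27,  x_6 = 29,  x_7 = 21,  x_8 = 23,  x_9 = 15,  x_{10} = 17,  x_{11} = 9.
Since x_{11} = x_1 = 9, the sequence is periodic with period 10.

10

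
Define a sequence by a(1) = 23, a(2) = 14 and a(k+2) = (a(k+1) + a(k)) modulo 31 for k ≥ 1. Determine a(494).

Listing terms: a(1) = 23, a(2) = 14, a(3) = 6, a(4) = 20, a(5) = 26, a(6) = 15, a(7) = 10, a(8) = 25, a(9) = 4, a(10) = 29, a(11) = 2, a(12) = 0, a(13) = 2, a(14) = 2, a(15) = 4, a(16) = 6, a(17) = 10, a(18) = 16, a(19) = 26, a(20) = 11, a(21) = 6, a(22) = 17, a(23) = 23, a(24) = 9, a(25) = 1, a(26) = 10, a(27) = 11, a(28) = 21, a(29) = 1, a(30) = 22, a(31) = 23, a(32) = 14.
Since (a(31), a(32)) = (a(1), a(2)) = (23, 14) (two consecutive terms determine the rest), the sequence is periodic with period 30.
So a(494) = a(1 + ((494-1) mod 30)) = a(14) = 2.

2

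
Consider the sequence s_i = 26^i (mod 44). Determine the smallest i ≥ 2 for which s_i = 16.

2

We have s_1 = 26, s_2 = 16, s_3 = 20, s_4 = 36, s_5 = 12, s_6 = 4, s_7 = 16.
Since s_7 = s_2 = 16, the sequence is eventually periodic: after a pre-period of length 1 it cycles with period 5.
The value 16 first appears (with i ≥ 2) at s_2.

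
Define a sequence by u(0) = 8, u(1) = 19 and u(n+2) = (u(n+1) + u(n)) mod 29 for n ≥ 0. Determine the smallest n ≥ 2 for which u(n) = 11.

Listing terms: u(0) = 8, u(1) = 19, u(2) = 27, u(3) = 17, u(4) = 15, u(5) = 3, u(6) = 18, u(7) = 21, u(8) = 10, u(9) = 2, u(10) = 12, u(11) = 14, u(12) = 26, u(13) = 11, u(14) = 8, u(15) = 19.
Since (u(14), u(15)) = (u(0), u(1)) = (8, 19) (two consecutive terms determine the rest), the sequence is periodic with period 14.
The value 11 first appears (with n ≥ 2) at u(13).

13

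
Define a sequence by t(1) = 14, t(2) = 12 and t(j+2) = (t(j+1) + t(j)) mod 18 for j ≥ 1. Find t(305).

t(1) = 14; t(2) = 12; t(3) = 8; t(4) = 2; t(5) = 10; t(6) = 12; t(7) = 4; t(8) = 16; t(9) = 2; t(10) = 0; t(11) = 2; t(12) = 2; t(13) = 4; t(14) = 6; t(15) = 10; t(16) = 16; t(17) = 8; t(18) = 6; t(19) = 14; t(20) = 2; t(21) = 16; t(22) = 0; t(23) = 16; t(24) = 16; t(25) = 14; t(26) = 12.
Since (t(25), t(26)) = (t(1), t(2)) = (14, 12) (two consecutive terms determine the rest), the sequence is periodic with period 24.
(305 - 1) mod 24 = 16, so t(305) = t(17) = 8.

8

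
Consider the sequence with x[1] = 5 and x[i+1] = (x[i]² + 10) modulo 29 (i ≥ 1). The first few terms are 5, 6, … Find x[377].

4

x[1] = 5, x[2] = 6, x[3] = 17, x[4] = 9, x[5] = 4, x[6] = 26, x[7] = 19, x[8] = 23, x[9] = 17.
Since x[9] = x[3] = 17, the sequence is eventually periodic: after a pre-period of length 2 it cycles with period 6.
For i ≥ 3, x[i] depends only on (i - 3) mod 6. (377 - 3) mod 6 = 2, so x[377] = x[5] = 4.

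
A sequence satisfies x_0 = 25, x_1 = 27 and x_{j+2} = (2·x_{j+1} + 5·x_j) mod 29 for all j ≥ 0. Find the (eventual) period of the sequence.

Computing terms: x_0 = 25; x_1 = 27; x_2 = 5; x_3 = 0; x_4 = 25; x_5 = 21; x_6 = 22; x_7 = 4; x_8 = 2; x_9 = 24; x_{10} = 0; x_{11} = 4; x_{12} = 8; x_{13} = 7; x_{14} = 25; x_{15} = 27.
The sequence repeats with period 14.

14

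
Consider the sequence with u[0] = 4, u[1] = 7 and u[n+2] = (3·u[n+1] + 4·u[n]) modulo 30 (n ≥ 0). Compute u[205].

1

Computing terms: u[0] = 4, u[1] = 7, u[2] = 7, u[3] = 19, u[4] = 25, u[5] = 1, u[6] = 13, u[7] = 13, u[8] = 1, u[9] = 25, u[10] = 19, u[11] = 7, u[12] = 7.
Since (u[11], u[12]) = (u[1], u[2]) = (7, 7) (two consecutive terms determine the rest), the sequence is eventually periodic: after a pre-period of length 1 it cycles with period 10.
For n ≥ 1, u[n] depends only on (n - 1) mod 10. (205 - 1) mod 10 = 4, so u[205] = u[5] = 1.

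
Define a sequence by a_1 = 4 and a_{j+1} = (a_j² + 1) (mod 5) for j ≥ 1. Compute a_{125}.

Listing terms: a_1 = 4,  a_2 = 2,  a_3 = 0,  a_4 = 1,  a_5 = 2.
Since a_5 = a_2 = 2, the sequence is eventually periodic: after a pre-period of length 1 it cycles with period 3.
For j ≥ 2, a_j depends only on (j - 2) mod 3. (125 - 2) mod 3 = 0, so a_{125} = a_2 = 2.

2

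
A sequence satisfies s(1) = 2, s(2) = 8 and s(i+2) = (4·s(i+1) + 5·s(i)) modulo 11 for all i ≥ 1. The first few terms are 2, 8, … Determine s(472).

8

Listing terms: s(1) = 2,  s(2) = 8,  s(3) = 9,  s(4) = 10,  s(5) = 8,  s(6) = 5,  s(7) = 5,  s(8) = 1,  s(9) = 7,  s(10) = 0,  s(11) = 2,  s(12) = 8.
The sequence repeats with period 10.
So s(472) = s(1 + ((472-1) mod 10)) = s(2) = 8.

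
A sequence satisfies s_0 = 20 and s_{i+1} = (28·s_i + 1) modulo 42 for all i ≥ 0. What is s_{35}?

We have s_0 = 20, s_1 = 15, s_2 = 1, s_3 = 29, s_4 = 15.
Since s_4 = s_1 = 15, the sequence is eventually periodic: after a pre-period of length 1 it cycles with period 3.
For i ≥ 1, s_i depends only on (i - 1) mod 3. (35 - 1) mod 3 = 1, so s_{35} = s_2 = 1.

1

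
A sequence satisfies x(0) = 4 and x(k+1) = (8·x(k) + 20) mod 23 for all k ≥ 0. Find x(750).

We have x(0) = 4, x(1) = 6, x(2) = 22, x(3) = 12, x(4) = 1, x(5) = 5, x(6) = 14, x(7) = 17, x(8) = 18, x(9) = 3, x(10) = 21, x(11) = 4.
The sequence repeats with period 11.
So x(750) = x(0 + ((750-0) mod 11)) = x(2) = 22.

22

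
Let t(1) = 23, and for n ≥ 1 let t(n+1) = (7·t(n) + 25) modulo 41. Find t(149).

2

We have t(1) = 23; t(2) = 22; t(3) = 15; t(4) = 7; t(5) = 33; t(6) = 10; t(7) = 13; t(8) = 34; t(9) = 17; t(10) = 21; t(11) = 8; t(12) = 40; t(13) = 18; t(14) = 28; t(15) = 16; t(16) = 14; t(17) = 0; t(18) = 25; t(19) = 36; t(20) = 31; t(21) = 37; t(22) = 38; t(23) = 4; t(24) = 12; t(25) = 27; t(26) = 9; t(27) = 6; t(28) = 26; t(29) = 2; t(30) = 39; t(31) = 11; t(32) = 20; t(33) = 1; t(34) = 32; t(35) = 3; t(36) = 5; t(37) = 19; t(38) = 35; t(39) = 24; t(40) = 29; t(41) = 23.
Since t(41) = t(1) = 23, the sequence is periodic with period 40.
(149 - 1) mod 40 = 28, so t(149) = t(29) = 2.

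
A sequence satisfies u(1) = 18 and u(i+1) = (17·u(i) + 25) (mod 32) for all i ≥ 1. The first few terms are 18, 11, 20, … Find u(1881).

We have u(1) = 18, u(2) = 11, u(3) = 20, u(4) = 13, u(5) = 22, u(6) = 15, u(7) = 24, u(8) = 17, u(9) = 26, u(10) = 19, u(11) = 28, u(12) = 21, u(13) = 30, u(14) = 23, u(15) = 0, u(16) = 25, u(17) = 2, u(18) = 27, u(19) = 4, u(20) = 29, u(21) = 6, u(22) = 31, u(23) = 8, u(24) = 1, u(25) = 10, u(26) = 3, u(27) = 12, u(28) = 5, u(29) = 14, u(30) = 7, u(31) = 16, u(32) = 9, u(33) = 18.
Since u(33) = u(1) = 18, the sequence is periodic with period 32.
(1881 - 1) mod 32 = 24, so u(1881) = u(25) = 10.

10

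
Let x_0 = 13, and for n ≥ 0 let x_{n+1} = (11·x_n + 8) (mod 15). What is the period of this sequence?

x_0 = 13; x_1 = 1; x_2 = 4; x_3 = 7; x_4 = 10; x_5 = 13.
Since x_5 = x_0 = 13, the sequence is periodic with period 5.

5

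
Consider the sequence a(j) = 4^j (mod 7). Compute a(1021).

4

Computing terms: a(0) = 1,  a(1) = 4,  a(2) = 2,  a(3) = 1.
Since a(3) = a(0) = 1, the sequence is periodic with period 3.
So a(1021) = a(0 + ((1021-0) mod 3)) = a(1) = 4.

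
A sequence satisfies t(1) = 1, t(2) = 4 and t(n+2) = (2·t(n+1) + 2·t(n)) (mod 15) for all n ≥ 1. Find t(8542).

We have t(1) = 1, t(2) = 4, t(3) = 10, t(4) = 13, t(5) = 1, t(6) = 13, t(7) = 13, t(8) = 7, t(9) = 10, t(10) = 4, t(11) = 13, t(12) = 4, t(13) = 4, t(14) = 1, t(15) = 10, t(16) = 7, t(17) = 4, t(18) = 7, t(19) = 7, t(20) = 13, t(21) = 10, t(22) = 1, t(23) = 7, t(24) = 1, t(25) = 1, t(26) = 4.
The sequence repeats with period 24.
(8542 - 1) mod 24 = 21, so t(8542) = t(22) = 1.

1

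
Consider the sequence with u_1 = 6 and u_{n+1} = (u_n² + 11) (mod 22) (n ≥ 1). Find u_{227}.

u_1 = 6; u_2 = 3; u_3 = 20; u_4 = 15; u_5 = 16; u_6 = 3.
Since u_6 = u_2 = 3, the sequence is eventually periodic: after a pre-period of length 1 it cycles with period 4.
For n ≥ 2, u_n depends only on (n - 2) mod 4. (227 - 2) mod 4 = 1, so u_{227} = u_3 = 20.

20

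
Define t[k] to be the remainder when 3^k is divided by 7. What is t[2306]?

2

We have t[1] = 3,  t[2] = 2,  t[3] = 6,  t[4] = 4,  t[5] = 5,  t[6] = 1,  t[7] = 3.
Since t[7] = t[1] = 3, the sequence is periodic with period 6.
(2306 - 1) mod 6 = 1, so t[2306] = t[2] = 2.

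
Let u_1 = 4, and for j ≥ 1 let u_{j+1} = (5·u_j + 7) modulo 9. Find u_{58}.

u_1 = 4; u_2 = 0; u_3 = 7; u_4 = 6; u_5 = 1; u_6 = 3; u_7 = 4.
The sequence repeats with period 6.
So u_{58} = u_{1 + ((58-1) mod 6)} = u_4 = 6.

6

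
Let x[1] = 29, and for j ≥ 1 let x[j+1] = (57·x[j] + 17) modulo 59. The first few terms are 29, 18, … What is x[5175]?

58

x[1] = 29, x[2] = 18, x[3] = 40, x[4] = 55, x[5] = 25, x[6] = 26, x[7] = 24, x[8] = 28, x[9] = 20, x[10] = 36, x[11] = 4, x[12] = 9, x[13] = 58, x[14] = 19, x[15] = 38, x[16] = 0, x[17] = 17, x[18] = 42, x[19] = 51, x[20] = 33, x[21] = 10, x[22] = 56, x[23] = 23, x[24] = 30, x[25] = 16, x[26] = 44, x[27] = 47, x[28] = 41, x[29] = 53, x[30] = 29.
The sequence repeats with period 29.
(5175 - 1) mod 29 = 12, so x[5175] = x[13] = 58.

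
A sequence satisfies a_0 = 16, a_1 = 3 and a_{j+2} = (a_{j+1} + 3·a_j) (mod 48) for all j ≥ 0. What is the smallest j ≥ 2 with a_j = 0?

Computing terms: a_0 = 16,  a_1 = 3,  a_2 = 3,  a_3 = 12,  a_4 = 21,  a_5 = 9,  a_6 = 24,  a_7 = 3,  a_8 = 27,  a_9 = 36,  a_{10} = 21,  a_{11} = 33,  a_{12} = 0,  a_{13} = 3,  a_{14} = 3.
Since (a_{13}, a_{14}) = (a_1, a_2) = (3, 3) (two consecutive terms determine the rest), the sequence is eventually periodic: after a pre-period of length 1 it cycles with period 12.
The value 0 first appears (with j ≥ 2) at a_{12}.

12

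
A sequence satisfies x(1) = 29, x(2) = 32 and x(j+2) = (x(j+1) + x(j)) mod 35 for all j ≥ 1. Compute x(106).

17

Computing terms: x(1) = 29, x(2) = 32, x(3) = 26, x(4) = 23, x(5) = 14, x(6) = 2, x(7) = 16, x(8) = 18, x(9) = 34, x(10) = 17, x(11) = 16, x(12) = 33, x(13) = 14, x(14) = 12, x(15) = 26, x(16) = 3, x(17) = 29, x(18) = 32.
The sequence repeats with period 16.
(106 - 1) mod 16 = 9, so x(106) = x(10) = 17.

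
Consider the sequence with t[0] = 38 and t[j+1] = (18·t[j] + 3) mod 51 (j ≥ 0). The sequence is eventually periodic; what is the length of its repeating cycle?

17

Listing terms: t[0] = 38, t[1] = 24, t[2] = 27, t[3] = 30, t[4] = 33, t[5] = 36, t[6] = 39, t[7] = 42, t[8] = 45, t[9] = 48, t[10] = 0, t[11] = 3, t[12] = 6, t[13] = 9, t[14] = 12, t[15] = 15, t[16] = 18, t[17] = 21, t[18] = 24.
Since t[18] = t[1] = 24, the sequence is eventually periodic: after a pre-period of length 1 it cycles with period 17.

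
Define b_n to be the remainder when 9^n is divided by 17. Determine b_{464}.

1

We have b_0 = 1, b_1 = 9, b_2 = 13, b_3 = 15, b_4 = 16, b_5 = 8, b_6 = 4, b_7 = 2, b_8 = 1.
The sequence repeats with period 8.
(464 - 0) mod 8 = 0, so b_{464} = b_0 = 1.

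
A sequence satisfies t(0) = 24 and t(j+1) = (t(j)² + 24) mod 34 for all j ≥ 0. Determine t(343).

8

We have t(0) = 24, t(1) = 22, t(2) = 32, t(3) = 28, t(4) = 26, t(5) = 20, t(6) = 16, t(7) = 8, t(8) = 20.
Since t(8) = t(5) = 20, the sequence is eventually periodic: after a pre-period of length 5 it cycles with period 3.
For j ≥ 5, t(j) depends only on (j - 5) mod 3. (343 - 5) mod 3 = 2, so t(343) = t(7) = 8.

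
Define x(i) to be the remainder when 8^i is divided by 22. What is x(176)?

14

We have x(1) = 8, x(2) = 20, x(3) = 6, x(4) = 4, x(5) = 10, x(6) = 14, x(7) = 2, x(8) = 16, x(9) = 18, x(10) = 12, x(11) = 8.
Since x(11) = x(1) = 8, the sequence is periodic with period 10.
(176 - 1) mod 10 = 5, so x(176) = x(6) = 14.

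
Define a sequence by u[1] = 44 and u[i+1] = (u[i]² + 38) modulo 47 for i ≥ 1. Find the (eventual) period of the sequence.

We have u[1] = 44, u[2] = 0, u[3] = 38, u[4] = 25, u[5] = 5, u[6] = 16, u[7] = 12, u[8] = 41, u[9] = 27, u[10] = 15, u[11] = 28, u[12] = 23, u[13] = 3, u[14] = 0.
Since u[14] = u[2] = 0, the sequence is eventually periodic: after a pre-period of length 1 it cycles with period 12.

12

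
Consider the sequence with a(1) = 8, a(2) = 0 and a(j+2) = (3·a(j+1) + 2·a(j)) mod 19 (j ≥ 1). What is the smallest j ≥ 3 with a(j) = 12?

9

Computing terms: a(1) = 8, a(2) = 0, a(3) = 16, a(4) = 10, a(5) = 5, a(6) = 16, a(7) = 1, a(8) = 16, a(9) = 12, a(10) = 11, a(11) = 0, a(12) = 3, a(13) = 9, a(14) = 14, a(15) = 3, a(16) = 18, a(17) = 3, a(18) = 7, a(19) = 8, a(20) = 0.
Since (a(19), a(20)) = (a(1), a(2)) = (8, 0) (two consecutive terms determine the rest), the sequence is periodic with period 18.
The value 12 first appears (with j ≥ 3) at a(9).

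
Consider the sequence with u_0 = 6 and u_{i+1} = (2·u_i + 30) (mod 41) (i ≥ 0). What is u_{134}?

9

Listing terms: u_0 = 6,  u_1 = 1,  u_2 = 32,  u_3 = 12,  u_4 = 13,  u_5 = 15,  u_6 = 19,  u_7 = 27,  u_8 = 2,  u_9 = 34,  u_{10} = 16,  u_{11} = 21,  u_{12} = 31,  u_{13} = 10,  u_{14} = 9,  u_{15} = 7,  u_{16} = 3,  u_{17} = 36,  u_{18} = 20,  u_{19} = 29,  u_{20} = 6.
Since u_{20} = u_0 = 6, the sequence is periodic with period 20.
(134 - 0) mod 20 = 14, so u_{134} = u_{14} = 9.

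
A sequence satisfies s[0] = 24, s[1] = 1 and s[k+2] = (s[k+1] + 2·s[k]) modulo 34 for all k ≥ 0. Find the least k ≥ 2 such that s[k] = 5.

6

s[0] = 24,  s[1] = 1,  s[2] = 15,  s[3] = 17,  s[4] = 13,  s[5] = 13,  s[6] = 5,  s[7] = 31,  s[8] = 7,  s[9] = 1,  s[10] = 15.
Since (s[9], s[10]) = (s[1], s[2]) = (1, 15) (two consecutive terms determine the rest), the sequence is eventually periodic: after a pre-period of length 1 it cycles with period 8.
The value 5 first appears (with k ≥ 2) at s[6].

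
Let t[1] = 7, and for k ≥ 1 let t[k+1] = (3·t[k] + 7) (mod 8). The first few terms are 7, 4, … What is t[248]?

Computing terms: t[1] = 7, t[2] = 4, t[3] = 3, t[4] = 0, t[5] = 7.
Since t[5] = t[1] = 7, the sequence is periodic with period 4.
(248 - 1) mod 4 = 3, so t[248] = t[4] = 0.

0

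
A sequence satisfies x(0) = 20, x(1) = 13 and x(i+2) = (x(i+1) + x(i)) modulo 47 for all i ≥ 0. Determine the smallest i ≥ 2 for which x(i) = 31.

5

x(0) = 20; x(1) = 13; x(2) = 33; x(3) = 46; x(4) = 32; x(5) = 31; x(6) = 16; x(7) = 0; x(8) = 16; x(9) = 16; x(10) = 32; x(11) = 1; x(12) = 33; x(13) = 34; x(14) = 20; x(15) = 7; x(16) = 27; x(17) = 34; x(18) = 14; x(19) = 1; x(20) = 15; x(21) = 16; x(22) = 31; x(23) = 0; x(24) = 31; x(25) = 31; x(26) = 15; x(27) = 46; x(28) = 14; x(29) = 13; x(30) = 27; x(31) = 40; x(32) = 20; x(33) = 13.
The sequence repeats with period 32.
The value 31 first appears (with i ≥ 2) at x(5).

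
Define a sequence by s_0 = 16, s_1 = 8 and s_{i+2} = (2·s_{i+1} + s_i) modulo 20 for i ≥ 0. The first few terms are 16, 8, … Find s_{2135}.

Listing terms: s_0 = 16, s_1 = 8, s_2 = 12, s_3 = 12, s_4 = 16, s_5 = 4, s_6 = 4, s_7 = 12, s_8 = 8, s_9 = 8, s_{10} = 4, s_{11} = 16, s_{12} = 16, s_{13} = 8.
The sequence repeats with period 12.
So s_{2135} = s_{0 + ((2135-0) mod 12)} = s_{11} = 16.

16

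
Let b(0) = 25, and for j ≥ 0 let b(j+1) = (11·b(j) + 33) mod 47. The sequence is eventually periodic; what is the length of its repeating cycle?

46

We have b(0) = 25; b(1) = 26; b(2) = 37; b(3) = 17; b(4) = 32; b(5) = 9; b(6) = 38; b(7) = 28; b(8) = 12; b(9) = 24; b(10) = 15; b(11) = 10; b(12) = 2; b(13) = 8; b(14) = 27; b(15) = 1; b(16) = 44; b(17) = 0; b(18) = 33; b(19) = 20; b(20) = 18; b(21) = 43; b(22) = 36; b(23) = 6; b(24) = 5; b(25) = 41; b(26) = 14; b(27) = 46; b(28) = 22; b(29) = 40; b(30) = 3; b(31) = 19; b(32) = 7; b(33) = 16; b(34) = 21; b(35) = 29; b(36) = 23; b(37) = 4; b(38) = 30; b(39) = 34; b(40) = 31; b(41) = 45; b(42) = 11; b(43) = 13; b(44) = 35; b(45) = 42; b(46) = 25.
The sequence repeats with period 46.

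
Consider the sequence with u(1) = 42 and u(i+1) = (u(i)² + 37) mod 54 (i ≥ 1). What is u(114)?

Listing terms: u(1) = 42, u(2) = 19, u(3) = 20, u(4) = 5, u(5) = 8, u(6) = 47, u(7) = 32, u(8) = 35, u(9) = 20.
Since u(9) = u(3) = 20, the sequence is eventually periodic: after a pre-period of length 2 it cycles with period 6.
For i ≥ 3, u(i) depends only on (i - 3) mod 6. (114 - 3) mod 6 = 3, so u(114) = u(6) = 47.

47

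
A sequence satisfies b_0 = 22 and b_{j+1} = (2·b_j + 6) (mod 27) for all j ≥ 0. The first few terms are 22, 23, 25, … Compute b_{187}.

Listing terms: b_0 = 22; b_1 = 23; b_2 = 25; b_3 = 2; b_4 = 10; b_5 = 26; b_6 = 4; b_7 = 14; b_8 = 7; b_9 = 20; b_{10} = 19; b_{11} = 17; b_{12} = 13; b_{13} = 5; b_{14} = 16; b_{15} = 11; b_{16} = 1; b_{17} = 8; b_{18} = 22.
Since b_{18} = b_0 = 22, the sequence is periodic with period 18.
(187 - 0) mod 18 = 7, so b_{187} = b_7 = 14.

14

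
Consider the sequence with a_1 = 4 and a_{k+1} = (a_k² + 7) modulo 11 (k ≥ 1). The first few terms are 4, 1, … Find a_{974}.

10

We have a_1 = 4,  a_2 = 1,  a_3 = 8,  a_4 = 5,  a_5 = 10,  a_6 = 8.
Since a_6 = a_3 = 8, the sequence is eventually periodic: after a pre-period of length 2 it cycles with period 3.
For k ≥ 3, a_k depends only on (k - 3) mod 3. (974 - 3) mod 3 = 2, so a_{974} = a_5 = 10.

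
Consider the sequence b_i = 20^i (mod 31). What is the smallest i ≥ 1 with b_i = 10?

We have b_0 = 1, b_1 = 20, b_2 = 28, b_3 = 2, b_4 = 9, b_5 = 25, b_6 = 4, b_7 = 18, b_8 = 19, b_9 = 8, b_{10} = 5, b_{11} = 7, b_{12} = 16, b_{13} = 10, b_{14} = 14, b_{15} = 1.
The sequence repeats with period 15.
The value 10 first appears (with i ≥ 1) at b_{13}.

13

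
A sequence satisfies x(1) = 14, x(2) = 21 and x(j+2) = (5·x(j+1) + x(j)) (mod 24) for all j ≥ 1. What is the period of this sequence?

24

x(1) = 14,  x(2) = 21,  x(3) = 23,  x(4) = 16,  x(5) = 7,  x(6) = 3,  x(7) = 22,  x(8) = 17,  x(9) = 11,  x(10) = 0,  x(11) = 11,  x(12) = 7,  x(13) = 22,  x(14) = 21,  x(15) = 7,  x(16) = 8,  x(17) = 23,  x(18) = 3,  x(19) = 14,  x(20) = 1,  x(21) = 19,  x(22) = 0,  x(23) = 19,  x(24) = 23,  x(25) = 14,  x(26) = 21.
Since (x(25), x(26)) = (x(1), x(2)) = (14, 21) (two consecutive terms determine the rest), the sequence is periodic with period 24.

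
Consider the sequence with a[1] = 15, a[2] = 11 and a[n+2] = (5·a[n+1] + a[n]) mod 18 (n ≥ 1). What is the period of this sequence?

Listing terms: a[1] = 15,  a[2] = 11,  a[3] = 16,  a[4] = 1,  a[5] = 3,  a[6] = 16,  a[7] = 11,  a[8] = 17,  a[9] = 6,  a[10] = 11,  a[11] = 7,  a[12] = 10,  a[13] = 3,  a[14] = 7,  a[15] = 2,  a[16] = 17,  a[17] = 15,  a[18] = 2,  a[19] = 7,  a[20] = 1,  a[21] = 12,  a[22] = 7,  a[23] = 11,  a[24] = 8,  a[25] = 15,  a[26] = 11.
The sequence repeats with period 24.

24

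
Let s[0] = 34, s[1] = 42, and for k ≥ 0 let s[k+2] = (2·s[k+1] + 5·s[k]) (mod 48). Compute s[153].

Listing terms: s[0] = 34; s[1] = 42; s[2] = 14; s[3] = 46; s[4] = 18; s[5] = 26; s[6] = 46; s[7] = 30; s[8] = 2; s[9] = 10; s[10] = 30; s[11] = 14; s[12] = 34; s[13] = 42.
Since (s[12], s[13]) = (s[0], s[1]) = (34, 42) (two consecutive terms determine the rest), the sequence is periodic with period 12.
(153 - 0) mod 12 = 9, so s[153] = s[9] = 10.

10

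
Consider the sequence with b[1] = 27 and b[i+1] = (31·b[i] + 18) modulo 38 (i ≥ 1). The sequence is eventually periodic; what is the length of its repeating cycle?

Listing terms: b[1] = 27,  b[2] = 19,  b[3] = 37,  b[4] = 25,  b[5] = 33,  b[6] = 15,  b[7] = 27.
Since b[7] = b[1] = 27, the sequence is periodic with period 6.

6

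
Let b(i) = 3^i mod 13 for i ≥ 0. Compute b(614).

We have b(0) = 1, b(1) = 3, b(2) = 9, b(3) = 1.
Since b(3) = b(0) = 1, the sequence is periodic with period 3.
So b(614) = b(0 + ((614-0) mod 3)) = b(2) = 9.

9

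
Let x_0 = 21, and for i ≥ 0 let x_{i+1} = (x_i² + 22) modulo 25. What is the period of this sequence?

8

Listing terms: x_0 = 21,  x_1 = 13,  x_2 = 16,  x_3 = 3,  x_4 = 6,  x_5 = 8,  x_6 = 11,  x_7 = 18,  x_8 = 21.
The sequence repeats with period 8.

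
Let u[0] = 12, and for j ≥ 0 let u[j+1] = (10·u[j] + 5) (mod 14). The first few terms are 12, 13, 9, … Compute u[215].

7

u[0] = 12; u[1] = 13; u[2] = 9; u[3] = 11; u[4] = 3; u[5] = 7; u[6] = 5; u[7] = 13.
Since u[7] = u[1] = 13, the sequence is eventually periodic: after a pre-period of length 1 it cycles with period 6.
For j ≥ 1, u[j] depends only on (j - 1) mod 6. (215 - 1) mod 6 = 4, so u[215] = u[5] = 7.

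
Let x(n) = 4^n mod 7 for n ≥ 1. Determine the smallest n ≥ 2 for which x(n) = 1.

Listing terms: x(1) = 4,  x(2) = 2,  x(3) = 1,  x(4) = 4.
The sequence repeats with period 3.
The value 1 first appears (with n ≥ 2) at x(3).

3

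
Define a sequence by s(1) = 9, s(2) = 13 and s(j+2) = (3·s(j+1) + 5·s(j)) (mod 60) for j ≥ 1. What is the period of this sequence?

12

We have s(1) = 9,  s(2) = 13,  s(3) = 24,  s(4) = 17,  s(5) = 51,  s(6) = 58,  s(7) = 9,  s(8) = 17,  s(9) = 36,  s(10) = 13,  s(11) = 39,  s(12) = 2,  s(13) = 21,  s(14) = 13,  s(15) = 24.
Since (s(14), s(15)) = (s(2), s(3)) = (13, 24) (two consecutive terms determine the rest), the sequence is eventually periodic: after a pre-period of length 1 it cycles with period 12.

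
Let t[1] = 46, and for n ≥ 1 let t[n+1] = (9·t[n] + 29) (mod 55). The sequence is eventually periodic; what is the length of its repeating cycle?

10

Listing terms: t[1] = 46,  t[2] = 3,  t[3] = 1,  t[4] = 38,  t[5] = 41,  t[6] = 13,  t[7] = 36,  t[8] = 23,  t[9] = 16,  t[10] = 8,  t[11] = 46.
The sequence repeats with period 10.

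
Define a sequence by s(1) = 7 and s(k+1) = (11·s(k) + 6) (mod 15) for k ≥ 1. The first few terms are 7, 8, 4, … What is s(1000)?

11

s(1) = 7, s(2) = 8, s(3) = 4, s(4) = 5, s(5) = 1, s(6) = 2, s(7) = 13, s(8) = 14, s(9) = 10, s(10) = 11, s(11) = 7.
The sequence repeats with period 10.
(1000 - 1) mod 10 = 9, so s(1000) = s(10) = 11.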